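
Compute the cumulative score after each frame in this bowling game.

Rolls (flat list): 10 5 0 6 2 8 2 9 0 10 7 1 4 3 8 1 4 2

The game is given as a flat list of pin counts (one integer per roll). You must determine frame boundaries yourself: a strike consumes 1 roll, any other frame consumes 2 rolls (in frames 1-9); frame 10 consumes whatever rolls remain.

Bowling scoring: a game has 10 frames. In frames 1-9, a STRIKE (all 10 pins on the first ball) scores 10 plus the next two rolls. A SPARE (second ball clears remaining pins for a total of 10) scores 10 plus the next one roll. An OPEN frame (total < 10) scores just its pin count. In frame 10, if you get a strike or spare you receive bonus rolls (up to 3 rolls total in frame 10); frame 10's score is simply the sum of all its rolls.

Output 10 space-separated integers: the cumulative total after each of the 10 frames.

Answer: 15 20 28 47 56 74 82 89 98 104

Derivation:
Frame 1: STRIKE. 10 + next two rolls (5+0) = 15. Cumulative: 15
Frame 2: OPEN (5+0=5). Cumulative: 20
Frame 3: OPEN (6+2=8). Cumulative: 28
Frame 4: SPARE (8+2=10). 10 + next roll (9) = 19. Cumulative: 47
Frame 5: OPEN (9+0=9). Cumulative: 56
Frame 6: STRIKE. 10 + next two rolls (7+1) = 18. Cumulative: 74
Frame 7: OPEN (7+1=8). Cumulative: 82
Frame 8: OPEN (4+3=7). Cumulative: 89
Frame 9: OPEN (8+1=9). Cumulative: 98
Frame 10: OPEN. Sum of all frame-10 rolls (4+2) = 6. Cumulative: 104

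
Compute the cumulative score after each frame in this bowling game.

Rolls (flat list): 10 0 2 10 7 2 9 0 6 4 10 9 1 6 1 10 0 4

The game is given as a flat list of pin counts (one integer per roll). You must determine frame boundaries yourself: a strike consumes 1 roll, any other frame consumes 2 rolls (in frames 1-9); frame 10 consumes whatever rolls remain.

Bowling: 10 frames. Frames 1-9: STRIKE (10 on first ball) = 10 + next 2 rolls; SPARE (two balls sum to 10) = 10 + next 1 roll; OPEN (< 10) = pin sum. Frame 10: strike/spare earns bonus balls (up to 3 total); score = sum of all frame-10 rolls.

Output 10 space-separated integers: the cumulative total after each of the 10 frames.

Answer: 12 14 33 42 51 71 91 107 114 128

Derivation:
Frame 1: STRIKE. 10 + next two rolls (0+2) = 12. Cumulative: 12
Frame 2: OPEN (0+2=2). Cumulative: 14
Frame 3: STRIKE. 10 + next two rolls (7+2) = 19. Cumulative: 33
Frame 4: OPEN (7+2=9). Cumulative: 42
Frame 5: OPEN (9+0=9). Cumulative: 51
Frame 6: SPARE (6+4=10). 10 + next roll (10) = 20. Cumulative: 71
Frame 7: STRIKE. 10 + next two rolls (9+1) = 20. Cumulative: 91
Frame 8: SPARE (9+1=10). 10 + next roll (6) = 16. Cumulative: 107
Frame 9: OPEN (6+1=7). Cumulative: 114
Frame 10: STRIKE. Sum of all frame-10 rolls (10+0+4) = 14. Cumulative: 128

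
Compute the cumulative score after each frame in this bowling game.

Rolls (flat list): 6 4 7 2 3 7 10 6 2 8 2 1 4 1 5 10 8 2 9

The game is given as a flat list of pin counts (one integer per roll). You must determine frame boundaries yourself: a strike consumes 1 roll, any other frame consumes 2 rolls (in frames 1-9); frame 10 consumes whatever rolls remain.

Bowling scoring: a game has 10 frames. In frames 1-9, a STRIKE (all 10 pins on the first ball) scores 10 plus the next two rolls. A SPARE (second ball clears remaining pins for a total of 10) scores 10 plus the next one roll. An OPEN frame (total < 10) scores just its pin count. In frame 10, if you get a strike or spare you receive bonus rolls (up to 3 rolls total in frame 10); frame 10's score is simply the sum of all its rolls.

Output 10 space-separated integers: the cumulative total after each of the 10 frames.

Answer: 17 26 46 64 72 83 88 94 114 133

Derivation:
Frame 1: SPARE (6+4=10). 10 + next roll (7) = 17. Cumulative: 17
Frame 2: OPEN (7+2=9). Cumulative: 26
Frame 3: SPARE (3+7=10). 10 + next roll (10) = 20. Cumulative: 46
Frame 4: STRIKE. 10 + next two rolls (6+2) = 18. Cumulative: 64
Frame 5: OPEN (6+2=8). Cumulative: 72
Frame 6: SPARE (8+2=10). 10 + next roll (1) = 11. Cumulative: 83
Frame 7: OPEN (1+4=5). Cumulative: 88
Frame 8: OPEN (1+5=6). Cumulative: 94
Frame 9: STRIKE. 10 + next two rolls (8+2) = 20. Cumulative: 114
Frame 10: SPARE. Sum of all frame-10 rolls (8+2+9) = 19. Cumulative: 133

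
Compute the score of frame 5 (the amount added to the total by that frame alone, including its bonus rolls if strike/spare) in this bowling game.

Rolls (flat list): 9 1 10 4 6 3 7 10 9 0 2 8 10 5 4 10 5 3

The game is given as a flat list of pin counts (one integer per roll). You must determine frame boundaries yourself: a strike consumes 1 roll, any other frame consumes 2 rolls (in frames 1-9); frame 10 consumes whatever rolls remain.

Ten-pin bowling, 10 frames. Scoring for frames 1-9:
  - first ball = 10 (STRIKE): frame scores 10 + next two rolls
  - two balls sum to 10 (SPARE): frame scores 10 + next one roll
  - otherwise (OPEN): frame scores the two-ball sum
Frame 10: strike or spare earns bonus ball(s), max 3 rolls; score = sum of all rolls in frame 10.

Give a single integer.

Answer: 19

Derivation:
Frame 1: SPARE (9+1=10). 10 + next roll (10) = 20. Cumulative: 20
Frame 2: STRIKE. 10 + next two rolls (4+6) = 20. Cumulative: 40
Frame 3: SPARE (4+6=10). 10 + next roll (3) = 13. Cumulative: 53
Frame 4: SPARE (3+7=10). 10 + next roll (10) = 20. Cumulative: 73
Frame 5: STRIKE. 10 + next two rolls (9+0) = 19. Cumulative: 92
Frame 6: OPEN (9+0=9). Cumulative: 101
Frame 7: SPARE (2+8=10). 10 + next roll (10) = 20. Cumulative: 121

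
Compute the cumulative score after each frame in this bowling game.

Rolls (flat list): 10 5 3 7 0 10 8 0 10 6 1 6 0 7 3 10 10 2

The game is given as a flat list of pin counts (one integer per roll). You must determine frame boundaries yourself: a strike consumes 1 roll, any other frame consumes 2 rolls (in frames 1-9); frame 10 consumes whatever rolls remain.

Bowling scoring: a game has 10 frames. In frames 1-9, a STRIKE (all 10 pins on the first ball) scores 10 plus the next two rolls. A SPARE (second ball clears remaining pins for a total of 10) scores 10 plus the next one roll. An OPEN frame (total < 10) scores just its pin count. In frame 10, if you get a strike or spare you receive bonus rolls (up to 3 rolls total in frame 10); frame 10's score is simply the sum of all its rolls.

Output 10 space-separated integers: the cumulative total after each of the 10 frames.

Frame 1: STRIKE. 10 + next two rolls (5+3) = 18. Cumulative: 18
Frame 2: OPEN (5+3=8). Cumulative: 26
Frame 3: OPEN (7+0=7). Cumulative: 33
Frame 4: STRIKE. 10 + next two rolls (8+0) = 18. Cumulative: 51
Frame 5: OPEN (8+0=8). Cumulative: 59
Frame 6: STRIKE. 10 + next two rolls (6+1) = 17. Cumulative: 76
Frame 7: OPEN (6+1=7). Cumulative: 83
Frame 8: OPEN (6+0=6). Cumulative: 89
Frame 9: SPARE (7+3=10). 10 + next roll (10) = 20. Cumulative: 109
Frame 10: STRIKE. Sum of all frame-10 rolls (10+10+2) = 22. Cumulative: 131

Answer: 18 26 33 51 59 76 83 89 109 131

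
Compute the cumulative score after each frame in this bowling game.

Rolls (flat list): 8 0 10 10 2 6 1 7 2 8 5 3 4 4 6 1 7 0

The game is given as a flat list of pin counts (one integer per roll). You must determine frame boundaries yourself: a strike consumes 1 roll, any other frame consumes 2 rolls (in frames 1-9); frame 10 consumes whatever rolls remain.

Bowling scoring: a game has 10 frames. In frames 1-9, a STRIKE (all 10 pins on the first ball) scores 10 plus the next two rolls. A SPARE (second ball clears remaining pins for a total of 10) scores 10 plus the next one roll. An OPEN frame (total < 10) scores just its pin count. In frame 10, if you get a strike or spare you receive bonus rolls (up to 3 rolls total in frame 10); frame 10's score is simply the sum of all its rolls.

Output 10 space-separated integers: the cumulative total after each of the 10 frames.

Frame 1: OPEN (8+0=8). Cumulative: 8
Frame 2: STRIKE. 10 + next two rolls (10+2) = 22. Cumulative: 30
Frame 3: STRIKE. 10 + next two rolls (2+6) = 18. Cumulative: 48
Frame 4: OPEN (2+6=8). Cumulative: 56
Frame 5: OPEN (1+7=8). Cumulative: 64
Frame 6: SPARE (2+8=10). 10 + next roll (5) = 15. Cumulative: 79
Frame 7: OPEN (5+3=8). Cumulative: 87
Frame 8: OPEN (4+4=8). Cumulative: 95
Frame 9: OPEN (6+1=7). Cumulative: 102
Frame 10: OPEN. Sum of all frame-10 rolls (7+0) = 7. Cumulative: 109

Answer: 8 30 48 56 64 79 87 95 102 109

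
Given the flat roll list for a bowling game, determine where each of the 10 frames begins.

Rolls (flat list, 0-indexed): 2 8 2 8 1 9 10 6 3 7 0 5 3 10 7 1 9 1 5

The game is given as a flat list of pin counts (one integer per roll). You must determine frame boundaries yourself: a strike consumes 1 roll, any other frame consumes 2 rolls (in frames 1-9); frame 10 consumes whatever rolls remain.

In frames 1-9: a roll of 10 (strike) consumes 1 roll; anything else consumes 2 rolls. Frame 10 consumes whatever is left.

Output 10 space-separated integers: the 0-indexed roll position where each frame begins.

Frame 1 starts at roll index 0: rolls=2,8 (sum=10), consumes 2 rolls
Frame 2 starts at roll index 2: rolls=2,8 (sum=10), consumes 2 rolls
Frame 3 starts at roll index 4: rolls=1,9 (sum=10), consumes 2 rolls
Frame 4 starts at roll index 6: roll=10 (strike), consumes 1 roll
Frame 5 starts at roll index 7: rolls=6,3 (sum=9), consumes 2 rolls
Frame 6 starts at roll index 9: rolls=7,0 (sum=7), consumes 2 rolls
Frame 7 starts at roll index 11: rolls=5,3 (sum=8), consumes 2 rolls
Frame 8 starts at roll index 13: roll=10 (strike), consumes 1 roll
Frame 9 starts at roll index 14: rolls=7,1 (sum=8), consumes 2 rolls
Frame 10 starts at roll index 16: 3 remaining rolls

Answer: 0 2 4 6 7 9 11 13 14 16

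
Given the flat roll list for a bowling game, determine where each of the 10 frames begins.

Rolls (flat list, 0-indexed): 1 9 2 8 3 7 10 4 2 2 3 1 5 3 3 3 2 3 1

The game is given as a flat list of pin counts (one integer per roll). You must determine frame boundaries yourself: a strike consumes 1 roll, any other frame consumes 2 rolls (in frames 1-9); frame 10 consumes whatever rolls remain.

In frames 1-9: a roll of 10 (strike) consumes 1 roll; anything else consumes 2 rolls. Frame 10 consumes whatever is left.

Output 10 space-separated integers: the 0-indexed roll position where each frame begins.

Answer: 0 2 4 6 7 9 11 13 15 17

Derivation:
Frame 1 starts at roll index 0: rolls=1,9 (sum=10), consumes 2 rolls
Frame 2 starts at roll index 2: rolls=2,8 (sum=10), consumes 2 rolls
Frame 3 starts at roll index 4: rolls=3,7 (sum=10), consumes 2 rolls
Frame 4 starts at roll index 6: roll=10 (strike), consumes 1 roll
Frame 5 starts at roll index 7: rolls=4,2 (sum=6), consumes 2 rolls
Frame 6 starts at roll index 9: rolls=2,3 (sum=5), consumes 2 rolls
Frame 7 starts at roll index 11: rolls=1,5 (sum=6), consumes 2 rolls
Frame 8 starts at roll index 13: rolls=3,3 (sum=6), consumes 2 rolls
Frame 9 starts at roll index 15: rolls=3,2 (sum=5), consumes 2 rolls
Frame 10 starts at roll index 17: 2 remaining rolls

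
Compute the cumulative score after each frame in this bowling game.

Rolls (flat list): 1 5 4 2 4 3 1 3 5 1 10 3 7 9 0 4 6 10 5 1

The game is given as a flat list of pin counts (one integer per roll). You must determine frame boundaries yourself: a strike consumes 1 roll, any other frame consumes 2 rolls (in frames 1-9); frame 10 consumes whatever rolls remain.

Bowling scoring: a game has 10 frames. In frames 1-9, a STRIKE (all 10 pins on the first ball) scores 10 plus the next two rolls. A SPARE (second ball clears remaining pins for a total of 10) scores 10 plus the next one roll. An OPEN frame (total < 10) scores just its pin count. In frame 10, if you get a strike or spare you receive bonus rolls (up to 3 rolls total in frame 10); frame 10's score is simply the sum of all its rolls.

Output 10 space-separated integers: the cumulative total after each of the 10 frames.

Frame 1: OPEN (1+5=6). Cumulative: 6
Frame 2: OPEN (4+2=6). Cumulative: 12
Frame 3: OPEN (4+3=7). Cumulative: 19
Frame 4: OPEN (1+3=4). Cumulative: 23
Frame 5: OPEN (5+1=6). Cumulative: 29
Frame 6: STRIKE. 10 + next two rolls (3+7) = 20. Cumulative: 49
Frame 7: SPARE (3+7=10). 10 + next roll (9) = 19. Cumulative: 68
Frame 8: OPEN (9+0=9). Cumulative: 77
Frame 9: SPARE (4+6=10). 10 + next roll (10) = 20. Cumulative: 97
Frame 10: STRIKE. Sum of all frame-10 rolls (10+5+1) = 16. Cumulative: 113

Answer: 6 12 19 23 29 49 68 77 97 113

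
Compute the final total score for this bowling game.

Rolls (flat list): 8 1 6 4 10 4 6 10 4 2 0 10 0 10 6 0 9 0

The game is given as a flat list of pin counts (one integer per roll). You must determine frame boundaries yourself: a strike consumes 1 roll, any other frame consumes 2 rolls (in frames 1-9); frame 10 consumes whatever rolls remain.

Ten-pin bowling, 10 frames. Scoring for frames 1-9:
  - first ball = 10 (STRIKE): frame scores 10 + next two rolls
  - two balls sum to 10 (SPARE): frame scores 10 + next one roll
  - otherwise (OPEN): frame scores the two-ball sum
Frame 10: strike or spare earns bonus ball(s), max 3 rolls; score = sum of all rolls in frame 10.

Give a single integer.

Frame 1: OPEN (8+1=9). Cumulative: 9
Frame 2: SPARE (6+4=10). 10 + next roll (10) = 20. Cumulative: 29
Frame 3: STRIKE. 10 + next two rolls (4+6) = 20. Cumulative: 49
Frame 4: SPARE (4+6=10). 10 + next roll (10) = 20. Cumulative: 69
Frame 5: STRIKE. 10 + next two rolls (4+2) = 16. Cumulative: 85
Frame 6: OPEN (4+2=6). Cumulative: 91
Frame 7: SPARE (0+10=10). 10 + next roll (0) = 10. Cumulative: 101
Frame 8: SPARE (0+10=10). 10 + next roll (6) = 16. Cumulative: 117
Frame 9: OPEN (6+0=6). Cumulative: 123
Frame 10: OPEN. Sum of all frame-10 rolls (9+0) = 9. Cumulative: 132

Answer: 132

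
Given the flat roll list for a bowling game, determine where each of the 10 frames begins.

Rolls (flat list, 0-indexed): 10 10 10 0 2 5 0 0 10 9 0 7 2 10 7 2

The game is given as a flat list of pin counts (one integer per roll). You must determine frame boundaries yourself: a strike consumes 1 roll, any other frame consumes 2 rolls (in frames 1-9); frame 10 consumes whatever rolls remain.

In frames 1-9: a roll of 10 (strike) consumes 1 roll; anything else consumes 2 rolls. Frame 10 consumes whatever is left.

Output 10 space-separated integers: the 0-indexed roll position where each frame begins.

Frame 1 starts at roll index 0: roll=10 (strike), consumes 1 roll
Frame 2 starts at roll index 1: roll=10 (strike), consumes 1 roll
Frame 3 starts at roll index 2: roll=10 (strike), consumes 1 roll
Frame 4 starts at roll index 3: rolls=0,2 (sum=2), consumes 2 rolls
Frame 5 starts at roll index 5: rolls=5,0 (sum=5), consumes 2 rolls
Frame 6 starts at roll index 7: rolls=0,10 (sum=10), consumes 2 rolls
Frame 7 starts at roll index 9: rolls=9,0 (sum=9), consumes 2 rolls
Frame 8 starts at roll index 11: rolls=7,2 (sum=9), consumes 2 rolls
Frame 9 starts at roll index 13: roll=10 (strike), consumes 1 roll
Frame 10 starts at roll index 14: 2 remaining rolls

Answer: 0 1 2 3 5 7 9 11 13 14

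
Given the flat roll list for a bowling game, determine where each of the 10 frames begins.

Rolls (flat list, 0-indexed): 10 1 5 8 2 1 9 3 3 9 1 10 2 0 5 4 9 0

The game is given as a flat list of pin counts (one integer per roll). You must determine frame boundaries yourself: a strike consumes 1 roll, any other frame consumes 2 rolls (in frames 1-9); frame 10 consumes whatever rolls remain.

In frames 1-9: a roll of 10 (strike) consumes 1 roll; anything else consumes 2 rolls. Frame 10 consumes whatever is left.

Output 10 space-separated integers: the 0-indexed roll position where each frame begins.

Frame 1 starts at roll index 0: roll=10 (strike), consumes 1 roll
Frame 2 starts at roll index 1: rolls=1,5 (sum=6), consumes 2 rolls
Frame 3 starts at roll index 3: rolls=8,2 (sum=10), consumes 2 rolls
Frame 4 starts at roll index 5: rolls=1,9 (sum=10), consumes 2 rolls
Frame 5 starts at roll index 7: rolls=3,3 (sum=6), consumes 2 rolls
Frame 6 starts at roll index 9: rolls=9,1 (sum=10), consumes 2 rolls
Frame 7 starts at roll index 11: roll=10 (strike), consumes 1 roll
Frame 8 starts at roll index 12: rolls=2,0 (sum=2), consumes 2 rolls
Frame 9 starts at roll index 14: rolls=5,4 (sum=9), consumes 2 rolls
Frame 10 starts at roll index 16: 2 remaining rolls

Answer: 0 1 3 5 7 9 11 12 14 16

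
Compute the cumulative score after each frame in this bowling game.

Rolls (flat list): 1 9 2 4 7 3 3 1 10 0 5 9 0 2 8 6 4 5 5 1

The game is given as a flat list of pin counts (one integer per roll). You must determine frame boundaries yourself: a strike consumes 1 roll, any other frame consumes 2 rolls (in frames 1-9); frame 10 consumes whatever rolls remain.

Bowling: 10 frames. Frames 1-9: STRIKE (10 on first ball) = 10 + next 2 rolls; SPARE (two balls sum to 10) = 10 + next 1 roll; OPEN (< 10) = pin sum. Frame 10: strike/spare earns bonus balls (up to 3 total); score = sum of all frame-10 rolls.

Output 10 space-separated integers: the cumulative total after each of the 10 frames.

Answer: 12 18 31 35 50 55 64 80 95 106

Derivation:
Frame 1: SPARE (1+9=10). 10 + next roll (2) = 12. Cumulative: 12
Frame 2: OPEN (2+4=6). Cumulative: 18
Frame 3: SPARE (7+3=10). 10 + next roll (3) = 13. Cumulative: 31
Frame 4: OPEN (3+1=4). Cumulative: 35
Frame 5: STRIKE. 10 + next two rolls (0+5) = 15. Cumulative: 50
Frame 6: OPEN (0+5=5). Cumulative: 55
Frame 7: OPEN (9+0=9). Cumulative: 64
Frame 8: SPARE (2+8=10). 10 + next roll (6) = 16. Cumulative: 80
Frame 9: SPARE (6+4=10). 10 + next roll (5) = 15. Cumulative: 95
Frame 10: SPARE. Sum of all frame-10 rolls (5+5+1) = 11. Cumulative: 106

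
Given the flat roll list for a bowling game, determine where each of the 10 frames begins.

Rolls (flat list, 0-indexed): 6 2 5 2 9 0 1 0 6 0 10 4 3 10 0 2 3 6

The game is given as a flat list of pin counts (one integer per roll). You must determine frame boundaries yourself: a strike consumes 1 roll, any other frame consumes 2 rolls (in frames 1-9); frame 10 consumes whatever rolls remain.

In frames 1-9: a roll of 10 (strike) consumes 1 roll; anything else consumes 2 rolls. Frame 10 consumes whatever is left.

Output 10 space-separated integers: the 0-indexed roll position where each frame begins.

Frame 1 starts at roll index 0: rolls=6,2 (sum=8), consumes 2 rolls
Frame 2 starts at roll index 2: rolls=5,2 (sum=7), consumes 2 rolls
Frame 3 starts at roll index 4: rolls=9,0 (sum=9), consumes 2 rolls
Frame 4 starts at roll index 6: rolls=1,0 (sum=1), consumes 2 rolls
Frame 5 starts at roll index 8: rolls=6,0 (sum=6), consumes 2 rolls
Frame 6 starts at roll index 10: roll=10 (strike), consumes 1 roll
Frame 7 starts at roll index 11: rolls=4,3 (sum=7), consumes 2 rolls
Frame 8 starts at roll index 13: roll=10 (strike), consumes 1 roll
Frame 9 starts at roll index 14: rolls=0,2 (sum=2), consumes 2 rolls
Frame 10 starts at roll index 16: 2 remaining rolls

Answer: 0 2 4 6 8 10 11 13 14 16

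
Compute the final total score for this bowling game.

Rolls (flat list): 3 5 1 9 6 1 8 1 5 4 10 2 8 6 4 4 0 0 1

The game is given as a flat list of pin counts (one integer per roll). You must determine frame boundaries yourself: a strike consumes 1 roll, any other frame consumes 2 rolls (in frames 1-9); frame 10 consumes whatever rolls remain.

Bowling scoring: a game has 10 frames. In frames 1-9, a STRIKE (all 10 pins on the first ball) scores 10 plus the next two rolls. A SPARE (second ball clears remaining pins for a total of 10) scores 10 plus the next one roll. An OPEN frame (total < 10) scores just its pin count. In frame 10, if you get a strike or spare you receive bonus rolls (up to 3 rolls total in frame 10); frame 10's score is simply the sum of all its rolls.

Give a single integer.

Answer: 104

Derivation:
Frame 1: OPEN (3+5=8). Cumulative: 8
Frame 2: SPARE (1+9=10). 10 + next roll (6) = 16. Cumulative: 24
Frame 3: OPEN (6+1=7). Cumulative: 31
Frame 4: OPEN (8+1=9). Cumulative: 40
Frame 5: OPEN (5+4=9). Cumulative: 49
Frame 6: STRIKE. 10 + next two rolls (2+8) = 20. Cumulative: 69
Frame 7: SPARE (2+8=10). 10 + next roll (6) = 16. Cumulative: 85
Frame 8: SPARE (6+4=10). 10 + next roll (4) = 14. Cumulative: 99
Frame 9: OPEN (4+0=4). Cumulative: 103
Frame 10: OPEN. Sum of all frame-10 rolls (0+1) = 1. Cumulative: 104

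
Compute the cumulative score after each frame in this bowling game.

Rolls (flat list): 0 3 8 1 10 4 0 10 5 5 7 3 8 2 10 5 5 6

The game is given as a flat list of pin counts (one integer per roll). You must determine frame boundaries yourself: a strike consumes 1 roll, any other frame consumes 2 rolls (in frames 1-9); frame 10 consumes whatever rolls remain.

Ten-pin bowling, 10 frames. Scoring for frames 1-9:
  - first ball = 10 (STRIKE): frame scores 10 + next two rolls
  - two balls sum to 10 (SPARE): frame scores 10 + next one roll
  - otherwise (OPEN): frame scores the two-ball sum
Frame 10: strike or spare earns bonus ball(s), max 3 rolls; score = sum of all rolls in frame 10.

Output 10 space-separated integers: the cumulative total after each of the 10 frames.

Answer: 3 12 26 30 50 67 85 105 125 141

Derivation:
Frame 1: OPEN (0+3=3). Cumulative: 3
Frame 2: OPEN (8+1=9). Cumulative: 12
Frame 3: STRIKE. 10 + next two rolls (4+0) = 14. Cumulative: 26
Frame 4: OPEN (4+0=4). Cumulative: 30
Frame 5: STRIKE. 10 + next two rolls (5+5) = 20. Cumulative: 50
Frame 6: SPARE (5+5=10). 10 + next roll (7) = 17. Cumulative: 67
Frame 7: SPARE (7+3=10). 10 + next roll (8) = 18. Cumulative: 85
Frame 8: SPARE (8+2=10). 10 + next roll (10) = 20. Cumulative: 105
Frame 9: STRIKE. 10 + next two rolls (5+5) = 20. Cumulative: 125
Frame 10: SPARE. Sum of all frame-10 rolls (5+5+6) = 16. Cumulative: 141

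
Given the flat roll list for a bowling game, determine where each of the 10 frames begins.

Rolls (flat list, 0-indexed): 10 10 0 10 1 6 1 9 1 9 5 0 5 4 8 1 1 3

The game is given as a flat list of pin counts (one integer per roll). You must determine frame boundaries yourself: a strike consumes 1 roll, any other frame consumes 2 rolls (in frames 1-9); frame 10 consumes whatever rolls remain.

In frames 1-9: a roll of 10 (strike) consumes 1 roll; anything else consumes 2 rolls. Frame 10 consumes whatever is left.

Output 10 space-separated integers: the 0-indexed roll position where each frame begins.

Answer: 0 1 2 4 6 8 10 12 14 16

Derivation:
Frame 1 starts at roll index 0: roll=10 (strike), consumes 1 roll
Frame 2 starts at roll index 1: roll=10 (strike), consumes 1 roll
Frame 3 starts at roll index 2: rolls=0,10 (sum=10), consumes 2 rolls
Frame 4 starts at roll index 4: rolls=1,6 (sum=7), consumes 2 rolls
Frame 5 starts at roll index 6: rolls=1,9 (sum=10), consumes 2 rolls
Frame 6 starts at roll index 8: rolls=1,9 (sum=10), consumes 2 rolls
Frame 7 starts at roll index 10: rolls=5,0 (sum=5), consumes 2 rolls
Frame 8 starts at roll index 12: rolls=5,4 (sum=9), consumes 2 rolls
Frame 9 starts at roll index 14: rolls=8,1 (sum=9), consumes 2 rolls
Frame 10 starts at roll index 16: 2 remaining rolls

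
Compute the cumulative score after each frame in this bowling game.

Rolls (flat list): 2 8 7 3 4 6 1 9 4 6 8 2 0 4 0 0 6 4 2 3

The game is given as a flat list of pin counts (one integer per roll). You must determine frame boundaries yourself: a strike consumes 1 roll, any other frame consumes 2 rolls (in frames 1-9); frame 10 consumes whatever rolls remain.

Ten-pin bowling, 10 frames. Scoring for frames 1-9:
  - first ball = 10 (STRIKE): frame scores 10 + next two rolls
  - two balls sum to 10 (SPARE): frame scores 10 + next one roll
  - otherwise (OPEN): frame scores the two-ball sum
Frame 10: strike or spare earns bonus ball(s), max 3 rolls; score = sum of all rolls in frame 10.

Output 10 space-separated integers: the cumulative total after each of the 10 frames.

Frame 1: SPARE (2+8=10). 10 + next roll (7) = 17. Cumulative: 17
Frame 2: SPARE (7+3=10). 10 + next roll (4) = 14. Cumulative: 31
Frame 3: SPARE (4+6=10). 10 + next roll (1) = 11. Cumulative: 42
Frame 4: SPARE (1+9=10). 10 + next roll (4) = 14. Cumulative: 56
Frame 5: SPARE (4+6=10). 10 + next roll (8) = 18. Cumulative: 74
Frame 6: SPARE (8+2=10). 10 + next roll (0) = 10. Cumulative: 84
Frame 7: OPEN (0+4=4). Cumulative: 88
Frame 8: OPEN (0+0=0). Cumulative: 88
Frame 9: SPARE (6+4=10). 10 + next roll (2) = 12. Cumulative: 100
Frame 10: OPEN. Sum of all frame-10 rolls (2+3) = 5. Cumulative: 105

Answer: 17 31 42 56 74 84 88 88 100 105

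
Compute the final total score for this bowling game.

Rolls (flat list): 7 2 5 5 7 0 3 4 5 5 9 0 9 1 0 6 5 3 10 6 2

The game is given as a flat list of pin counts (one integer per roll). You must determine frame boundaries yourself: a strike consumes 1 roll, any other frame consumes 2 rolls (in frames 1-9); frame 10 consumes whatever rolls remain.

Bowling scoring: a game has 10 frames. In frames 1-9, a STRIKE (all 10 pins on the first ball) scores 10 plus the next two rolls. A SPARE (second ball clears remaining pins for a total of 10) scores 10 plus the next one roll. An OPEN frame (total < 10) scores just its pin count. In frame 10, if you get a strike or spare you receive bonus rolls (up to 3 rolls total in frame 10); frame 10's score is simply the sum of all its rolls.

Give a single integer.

Answer: 110

Derivation:
Frame 1: OPEN (7+2=9). Cumulative: 9
Frame 2: SPARE (5+5=10). 10 + next roll (7) = 17. Cumulative: 26
Frame 3: OPEN (7+0=7). Cumulative: 33
Frame 4: OPEN (3+4=7). Cumulative: 40
Frame 5: SPARE (5+5=10). 10 + next roll (9) = 19. Cumulative: 59
Frame 6: OPEN (9+0=9). Cumulative: 68
Frame 7: SPARE (9+1=10). 10 + next roll (0) = 10. Cumulative: 78
Frame 8: OPEN (0+6=6). Cumulative: 84
Frame 9: OPEN (5+3=8). Cumulative: 92
Frame 10: STRIKE. Sum of all frame-10 rolls (10+6+2) = 18. Cumulative: 110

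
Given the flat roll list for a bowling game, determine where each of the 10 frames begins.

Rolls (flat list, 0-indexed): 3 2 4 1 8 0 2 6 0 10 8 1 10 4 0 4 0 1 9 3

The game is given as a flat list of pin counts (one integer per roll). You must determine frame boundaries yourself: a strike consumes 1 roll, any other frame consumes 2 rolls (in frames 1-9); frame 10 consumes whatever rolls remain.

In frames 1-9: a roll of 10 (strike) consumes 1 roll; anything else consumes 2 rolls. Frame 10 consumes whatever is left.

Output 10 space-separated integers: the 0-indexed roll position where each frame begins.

Answer: 0 2 4 6 8 10 12 13 15 17

Derivation:
Frame 1 starts at roll index 0: rolls=3,2 (sum=5), consumes 2 rolls
Frame 2 starts at roll index 2: rolls=4,1 (sum=5), consumes 2 rolls
Frame 3 starts at roll index 4: rolls=8,0 (sum=8), consumes 2 rolls
Frame 4 starts at roll index 6: rolls=2,6 (sum=8), consumes 2 rolls
Frame 5 starts at roll index 8: rolls=0,10 (sum=10), consumes 2 rolls
Frame 6 starts at roll index 10: rolls=8,1 (sum=9), consumes 2 rolls
Frame 7 starts at roll index 12: roll=10 (strike), consumes 1 roll
Frame 8 starts at roll index 13: rolls=4,0 (sum=4), consumes 2 rolls
Frame 9 starts at roll index 15: rolls=4,0 (sum=4), consumes 2 rolls
Frame 10 starts at roll index 17: 3 remaining rolls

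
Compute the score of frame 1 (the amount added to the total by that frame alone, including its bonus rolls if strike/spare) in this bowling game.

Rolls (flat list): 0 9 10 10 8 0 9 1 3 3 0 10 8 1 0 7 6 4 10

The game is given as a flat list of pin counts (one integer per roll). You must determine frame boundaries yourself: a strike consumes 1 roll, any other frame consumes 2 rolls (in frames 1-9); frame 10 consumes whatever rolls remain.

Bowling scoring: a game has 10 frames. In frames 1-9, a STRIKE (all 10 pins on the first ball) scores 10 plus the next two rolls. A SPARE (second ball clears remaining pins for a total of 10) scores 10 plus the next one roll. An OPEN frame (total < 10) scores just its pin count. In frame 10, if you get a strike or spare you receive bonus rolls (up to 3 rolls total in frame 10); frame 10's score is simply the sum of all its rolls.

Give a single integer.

Answer: 9

Derivation:
Frame 1: OPEN (0+9=9). Cumulative: 9
Frame 2: STRIKE. 10 + next two rolls (10+8) = 28. Cumulative: 37
Frame 3: STRIKE. 10 + next two rolls (8+0) = 18. Cumulative: 55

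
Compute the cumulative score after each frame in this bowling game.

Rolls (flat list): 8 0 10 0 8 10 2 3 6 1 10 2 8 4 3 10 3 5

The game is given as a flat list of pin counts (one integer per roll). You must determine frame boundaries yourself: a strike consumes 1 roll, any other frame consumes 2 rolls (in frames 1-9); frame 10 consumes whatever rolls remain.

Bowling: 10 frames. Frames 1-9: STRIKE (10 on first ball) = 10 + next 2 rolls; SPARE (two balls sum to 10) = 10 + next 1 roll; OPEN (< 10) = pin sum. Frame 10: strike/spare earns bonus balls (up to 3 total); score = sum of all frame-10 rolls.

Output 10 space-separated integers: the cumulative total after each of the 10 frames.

Answer: 8 26 34 49 54 61 81 95 102 120

Derivation:
Frame 1: OPEN (8+0=8). Cumulative: 8
Frame 2: STRIKE. 10 + next two rolls (0+8) = 18. Cumulative: 26
Frame 3: OPEN (0+8=8). Cumulative: 34
Frame 4: STRIKE. 10 + next two rolls (2+3) = 15. Cumulative: 49
Frame 5: OPEN (2+3=5). Cumulative: 54
Frame 6: OPEN (6+1=7). Cumulative: 61
Frame 7: STRIKE. 10 + next two rolls (2+8) = 20. Cumulative: 81
Frame 8: SPARE (2+8=10). 10 + next roll (4) = 14. Cumulative: 95
Frame 9: OPEN (4+3=7). Cumulative: 102
Frame 10: STRIKE. Sum of all frame-10 rolls (10+3+5) = 18. Cumulative: 120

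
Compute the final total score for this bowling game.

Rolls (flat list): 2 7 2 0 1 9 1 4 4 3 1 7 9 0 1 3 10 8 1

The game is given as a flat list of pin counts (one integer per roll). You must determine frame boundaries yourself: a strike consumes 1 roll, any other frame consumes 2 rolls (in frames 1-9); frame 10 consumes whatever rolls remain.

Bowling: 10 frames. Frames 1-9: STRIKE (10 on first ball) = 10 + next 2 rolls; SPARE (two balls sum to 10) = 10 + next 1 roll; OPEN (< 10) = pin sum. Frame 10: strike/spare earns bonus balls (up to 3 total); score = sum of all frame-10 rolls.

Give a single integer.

Frame 1: OPEN (2+7=9). Cumulative: 9
Frame 2: OPEN (2+0=2). Cumulative: 11
Frame 3: SPARE (1+9=10). 10 + next roll (1) = 11. Cumulative: 22
Frame 4: OPEN (1+4=5). Cumulative: 27
Frame 5: OPEN (4+3=7). Cumulative: 34
Frame 6: OPEN (1+7=8). Cumulative: 42
Frame 7: OPEN (9+0=9). Cumulative: 51
Frame 8: OPEN (1+3=4). Cumulative: 55
Frame 9: STRIKE. 10 + next two rolls (8+1) = 19. Cumulative: 74
Frame 10: OPEN. Sum of all frame-10 rolls (8+1) = 9. Cumulative: 83

Answer: 83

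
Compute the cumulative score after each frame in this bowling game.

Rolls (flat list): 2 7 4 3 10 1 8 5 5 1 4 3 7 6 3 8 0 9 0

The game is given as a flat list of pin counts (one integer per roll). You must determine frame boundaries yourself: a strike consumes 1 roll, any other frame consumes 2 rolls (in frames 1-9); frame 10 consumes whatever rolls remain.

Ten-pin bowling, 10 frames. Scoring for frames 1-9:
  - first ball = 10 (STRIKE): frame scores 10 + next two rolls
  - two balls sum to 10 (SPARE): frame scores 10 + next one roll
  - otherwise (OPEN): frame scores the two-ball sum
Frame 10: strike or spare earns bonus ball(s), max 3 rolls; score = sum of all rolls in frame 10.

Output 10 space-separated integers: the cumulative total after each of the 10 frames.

Answer: 9 16 35 44 55 60 76 85 93 102

Derivation:
Frame 1: OPEN (2+7=9). Cumulative: 9
Frame 2: OPEN (4+3=7). Cumulative: 16
Frame 3: STRIKE. 10 + next two rolls (1+8) = 19. Cumulative: 35
Frame 4: OPEN (1+8=9). Cumulative: 44
Frame 5: SPARE (5+5=10). 10 + next roll (1) = 11. Cumulative: 55
Frame 6: OPEN (1+4=5). Cumulative: 60
Frame 7: SPARE (3+7=10). 10 + next roll (6) = 16. Cumulative: 76
Frame 8: OPEN (6+3=9). Cumulative: 85
Frame 9: OPEN (8+0=8). Cumulative: 93
Frame 10: OPEN. Sum of all frame-10 rolls (9+0) = 9. Cumulative: 102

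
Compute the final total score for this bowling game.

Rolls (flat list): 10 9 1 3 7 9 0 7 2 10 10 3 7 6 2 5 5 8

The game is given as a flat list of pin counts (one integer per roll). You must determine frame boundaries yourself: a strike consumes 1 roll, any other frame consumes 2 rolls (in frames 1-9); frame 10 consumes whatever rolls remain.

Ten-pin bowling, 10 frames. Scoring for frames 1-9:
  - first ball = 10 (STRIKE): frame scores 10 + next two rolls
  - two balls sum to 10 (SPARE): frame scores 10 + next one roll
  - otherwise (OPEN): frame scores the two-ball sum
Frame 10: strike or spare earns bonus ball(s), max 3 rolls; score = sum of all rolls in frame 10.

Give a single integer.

Frame 1: STRIKE. 10 + next two rolls (9+1) = 20. Cumulative: 20
Frame 2: SPARE (9+1=10). 10 + next roll (3) = 13. Cumulative: 33
Frame 3: SPARE (3+7=10). 10 + next roll (9) = 19. Cumulative: 52
Frame 4: OPEN (9+0=9). Cumulative: 61
Frame 5: OPEN (7+2=9). Cumulative: 70
Frame 6: STRIKE. 10 + next two rolls (10+3) = 23. Cumulative: 93
Frame 7: STRIKE. 10 + next two rolls (3+7) = 20. Cumulative: 113
Frame 8: SPARE (3+7=10). 10 + next roll (6) = 16. Cumulative: 129
Frame 9: OPEN (6+2=8). Cumulative: 137
Frame 10: SPARE. Sum of all frame-10 rolls (5+5+8) = 18. Cumulative: 155

Answer: 155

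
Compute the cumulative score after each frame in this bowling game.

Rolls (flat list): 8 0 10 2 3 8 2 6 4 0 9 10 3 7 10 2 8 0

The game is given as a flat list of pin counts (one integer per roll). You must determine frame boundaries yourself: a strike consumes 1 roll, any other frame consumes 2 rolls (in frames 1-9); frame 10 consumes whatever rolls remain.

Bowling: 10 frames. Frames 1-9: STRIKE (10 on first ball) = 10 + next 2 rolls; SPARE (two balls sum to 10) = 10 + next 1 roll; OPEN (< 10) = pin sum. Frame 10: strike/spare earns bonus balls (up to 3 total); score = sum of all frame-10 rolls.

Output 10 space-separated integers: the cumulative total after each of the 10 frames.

Frame 1: OPEN (8+0=8). Cumulative: 8
Frame 2: STRIKE. 10 + next two rolls (2+3) = 15. Cumulative: 23
Frame 3: OPEN (2+3=5). Cumulative: 28
Frame 4: SPARE (8+2=10). 10 + next roll (6) = 16. Cumulative: 44
Frame 5: SPARE (6+4=10). 10 + next roll (0) = 10. Cumulative: 54
Frame 6: OPEN (0+9=9). Cumulative: 63
Frame 7: STRIKE. 10 + next two rolls (3+7) = 20. Cumulative: 83
Frame 8: SPARE (3+7=10). 10 + next roll (10) = 20. Cumulative: 103
Frame 9: STRIKE. 10 + next two rolls (2+8) = 20. Cumulative: 123
Frame 10: SPARE. Sum of all frame-10 rolls (2+8+0) = 10. Cumulative: 133

Answer: 8 23 28 44 54 63 83 103 123 133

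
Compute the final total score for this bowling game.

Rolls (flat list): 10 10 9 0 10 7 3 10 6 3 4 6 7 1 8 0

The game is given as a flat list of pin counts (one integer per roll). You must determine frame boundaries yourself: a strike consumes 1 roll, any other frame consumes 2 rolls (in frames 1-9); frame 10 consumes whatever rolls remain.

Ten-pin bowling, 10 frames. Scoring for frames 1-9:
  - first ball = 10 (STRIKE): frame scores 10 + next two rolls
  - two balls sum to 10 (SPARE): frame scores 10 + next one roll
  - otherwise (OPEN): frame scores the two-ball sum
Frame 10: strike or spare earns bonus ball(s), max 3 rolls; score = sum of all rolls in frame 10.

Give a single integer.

Answer: 158

Derivation:
Frame 1: STRIKE. 10 + next two rolls (10+9) = 29. Cumulative: 29
Frame 2: STRIKE. 10 + next two rolls (9+0) = 19. Cumulative: 48
Frame 3: OPEN (9+0=9). Cumulative: 57
Frame 4: STRIKE. 10 + next two rolls (7+3) = 20. Cumulative: 77
Frame 5: SPARE (7+3=10). 10 + next roll (10) = 20. Cumulative: 97
Frame 6: STRIKE. 10 + next two rolls (6+3) = 19. Cumulative: 116
Frame 7: OPEN (6+3=9). Cumulative: 125
Frame 8: SPARE (4+6=10). 10 + next roll (7) = 17. Cumulative: 142
Frame 9: OPEN (7+1=8). Cumulative: 150
Frame 10: OPEN. Sum of all frame-10 rolls (8+0) = 8. Cumulative: 158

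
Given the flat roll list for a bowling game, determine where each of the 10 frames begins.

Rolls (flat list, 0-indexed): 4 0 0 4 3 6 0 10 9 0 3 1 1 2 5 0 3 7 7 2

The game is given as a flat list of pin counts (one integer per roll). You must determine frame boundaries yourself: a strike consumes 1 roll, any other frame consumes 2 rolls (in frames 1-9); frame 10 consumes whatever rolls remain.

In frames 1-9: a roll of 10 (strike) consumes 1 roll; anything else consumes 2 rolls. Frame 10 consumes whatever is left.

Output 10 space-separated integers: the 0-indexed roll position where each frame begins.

Frame 1 starts at roll index 0: rolls=4,0 (sum=4), consumes 2 rolls
Frame 2 starts at roll index 2: rolls=0,4 (sum=4), consumes 2 rolls
Frame 3 starts at roll index 4: rolls=3,6 (sum=9), consumes 2 rolls
Frame 4 starts at roll index 6: rolls=0,10 (sum=10), consumes 2 rolls
Frame 5 starts at roll index 8: rolls=9,0 (sum=9), consumes 2 rolls
Frame 6 starts at roll index 10: rolls=3,1 (sum=4), consumes 2 rolls
Frame 7 starts at roll index 12: rolls=1,2 (sum=3), consumes 2 rolls
Frame 8 starts at roll index 14: rolls=5,0 (sum=5), consumes 2 rolls
Frame 9 starts at roll index 16: rolls=3,7 (sum=10), consumes 2 rolls
Frame 10 starts at roll index 18: 2 remaining rolls

Answer: 0 2 4 6 8 10 12 14 16 18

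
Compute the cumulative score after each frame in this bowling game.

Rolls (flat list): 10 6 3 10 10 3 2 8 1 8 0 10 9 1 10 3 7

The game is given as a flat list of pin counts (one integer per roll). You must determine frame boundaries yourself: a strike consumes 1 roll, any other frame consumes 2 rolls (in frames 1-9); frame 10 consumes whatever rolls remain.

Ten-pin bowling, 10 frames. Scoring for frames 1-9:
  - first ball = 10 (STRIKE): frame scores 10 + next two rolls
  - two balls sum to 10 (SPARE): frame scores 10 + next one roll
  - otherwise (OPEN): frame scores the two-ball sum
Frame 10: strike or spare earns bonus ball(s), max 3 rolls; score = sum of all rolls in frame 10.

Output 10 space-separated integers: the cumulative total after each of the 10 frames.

Answer: 19 28 51 66 71 80 88 108 128 148

Derivation:
Frame 1: STRIKE. 10 + next two rolls (6+3) = 19. Cumulative: 19
Frame 2: OPEN (6+3=9). Cumulative: 28
Frame 3: STRIKE. 10 + next two rolls (10+3) = 23. Cumulative: 51
Frame 4: STRIKE. 10 + next two rolls (3+2) = 15. Cumulative: 66
Frame 5: OPEN (3+2=5). Cumulative: 71
Frame 6: OPEN (8+1=9). Cumulative: 80
Frame 7: OPEN (8+0=8). Cumulative: 88
Frame 8: STRIKE. 10 + next two rolls (9+1) = 20. Cumulative: 108
Frame 9: SPARE (9+1=10). 10 + next roll (10) = 20. Cumulative: 128
Frame 10: STRIKE. Sum of all frame-10 rolls (10+3+7) = 20. Cumulative: 148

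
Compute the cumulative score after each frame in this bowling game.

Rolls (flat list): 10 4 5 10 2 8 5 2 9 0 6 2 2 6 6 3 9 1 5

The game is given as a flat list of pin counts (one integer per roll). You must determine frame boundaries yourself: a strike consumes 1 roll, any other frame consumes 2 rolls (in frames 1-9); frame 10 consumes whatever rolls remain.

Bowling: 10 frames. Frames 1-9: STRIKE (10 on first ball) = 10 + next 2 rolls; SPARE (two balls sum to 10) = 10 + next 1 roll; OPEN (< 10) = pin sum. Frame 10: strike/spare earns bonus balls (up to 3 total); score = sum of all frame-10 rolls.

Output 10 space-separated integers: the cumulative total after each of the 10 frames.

Frame 1: STRIKE. 10 + next two rolls (4+5) = 19. Cumulative: 19
Frame 2: OPEN (4+5=9). Cumulative: 28
Frame 3: STRIKE. 10 + next two rolls (2+8) = 20. Cumulative: 48
Frame 4: SPARE (2+8=10). 10 + next roll (5) = 15. Cumulative: 63
Frame 5: OPEN (5+2=7). Cumulative: 70
Frame 6: OPEN (9+0=9). Cumulative: 79
Frame 7: OPEN (6+2=8). Cumulative: 87
Frame 8: OPEN (2+6=8). Cumulative: 95
Frame 9: OPEN (6+3=9). Cumulative: 104
Frame 10: SPARE. Sum of all frame-10 rolls (9+1+5) = 15. Cumulative: 119

Answer: 19 28 48 63 70 79 87 95 104 119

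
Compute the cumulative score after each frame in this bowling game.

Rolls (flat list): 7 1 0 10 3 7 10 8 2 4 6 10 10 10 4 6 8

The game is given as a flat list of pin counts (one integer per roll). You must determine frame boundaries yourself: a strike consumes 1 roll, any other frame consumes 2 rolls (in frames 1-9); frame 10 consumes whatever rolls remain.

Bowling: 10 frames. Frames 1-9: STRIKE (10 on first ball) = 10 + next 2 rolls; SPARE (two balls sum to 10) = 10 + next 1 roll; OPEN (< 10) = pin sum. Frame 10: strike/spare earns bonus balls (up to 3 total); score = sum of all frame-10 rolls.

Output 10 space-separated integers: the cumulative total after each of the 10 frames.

Answer: 8 21 41 61 75 95 125 149 169 187

Derivation:
Frame 1: OPEN (7+1=8). Cumulative: 8
Frame 2: SPARE (0+10=10). 10 + next roll (3) = 13. Cumulative: 21
Frame 3: SPARE (3+7=10). 10 + next roll (10) = 20. Cumulative: 41
Frame 4: STRIKE. 10 + next two rolls (8+2) = 20. Cumulative: 61
Frame 5: SPARE (8+2=10). 10 + next roll (4) = 14. Cumulative: 75
Frame 6: SPARE (4+6=10). 10 + next roll (10) = 20. Cumulative: 95
Frame 7: STRIKE. 10 + next two rolls (10+10) = 30. Cumulative: 125
Frame 8: STRIKE. 10 + next two rolls (10+4) = 24. Cumulative: 149
Frame 9: STRIKE. 10 + next two rolls (4+6) = 20. Cumulative: 169
Frame 10: SPARE. Sum of all frame-10 rolls (4+6+8) = 18. Cumulative: 187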